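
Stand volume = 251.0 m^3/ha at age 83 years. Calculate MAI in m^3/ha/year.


Formula: MAI = Total Volume / Stand Age
MAI = 251.0 m^3/ha / 83 years
MAI = 3.02 m^3/ha/year

3.02


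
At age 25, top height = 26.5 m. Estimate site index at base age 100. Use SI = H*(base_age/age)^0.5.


Formula: SI = H_dom * (base_age / age)^0.5
Age ratio = 100 / 25 = 4.0
sqrt(age_ratio) = 2.0
SI = 26.5 * 2.0 = 53.0 m

53.0


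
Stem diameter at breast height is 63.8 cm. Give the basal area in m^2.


Formula: BA = pi * (DBH/2)^2 / 10000  (cm^2 to m^2)
Radius = DBH/2 = 63.8/2 = 31.9 cm
BA = pi * 31.9^2 / 10000
   = 3196.9161 cm^2 / 10000
   = 0.3197 m^2

0.3197


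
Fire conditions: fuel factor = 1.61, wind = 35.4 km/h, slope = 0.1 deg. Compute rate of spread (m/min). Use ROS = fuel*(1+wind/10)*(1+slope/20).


Formula: ROS = fuel * (1 + wind/10) * (1 + slope/20)
Wind factor = 1 + 35.4/10 = 4.54
Slope factor = 1 + 0.1/20 = 1.005
ROS = 1.61 * 4.54 * 1.005 = 7.35 m/min

7.35


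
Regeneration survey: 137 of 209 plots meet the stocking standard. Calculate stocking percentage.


Formula: Stocking % = stocked plots / total plots * 100
Stocking = 137 / 209 * 100
Stocking = 0.6555 * 100 = 65.6%

65.6


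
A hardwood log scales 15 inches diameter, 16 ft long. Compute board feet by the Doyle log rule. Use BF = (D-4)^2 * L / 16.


Doyle: BF = (D - 4)^2 * L / 16
Adjusted diameter = 15 - 4 = 11 in
(D-4)^2 = 11^2 = 121
BF = 121 * 16 / 16 = 121 BF

121


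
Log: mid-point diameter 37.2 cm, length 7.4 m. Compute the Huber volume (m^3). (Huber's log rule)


Huber: V = Am * L,  Am = pi*(Dm/200)^2
Am = pi*(37.2/200)^2 = 0.108687 m^2
V = 0.108687*7.4 = 0.8043 m^3

0.8043


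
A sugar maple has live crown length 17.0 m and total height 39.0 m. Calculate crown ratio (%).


Formula: Crown Ratio = (Crown Length / Total Height) * 100
CR = (17.0 m / 39.0 m) * 100
CR = 0.4359 * 100 = 43.6%

43.6


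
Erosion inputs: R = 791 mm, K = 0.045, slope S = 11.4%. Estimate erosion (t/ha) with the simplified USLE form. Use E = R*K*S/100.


Formula: E = R * K * S / 100  (simplified USLE)
R * K = 791 * 0.045 = 35.595
E = 35.595 * 11.4 / 100 = 4.06 t/ha

4.06


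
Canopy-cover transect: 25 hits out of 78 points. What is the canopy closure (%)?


Formula: Canopy closure = covered points / total points * 100
Closure = 25 / 78 * 100
Closure = 0.3205 * 100 = 32.1%

32.1


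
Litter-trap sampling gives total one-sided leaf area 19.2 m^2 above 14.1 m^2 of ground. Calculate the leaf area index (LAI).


Formula: LAI = total leaf area / ground area  (dimensionless)
LAI = 19.2 m^2 / 14.1 m^2
LAI = 1.36

1.36


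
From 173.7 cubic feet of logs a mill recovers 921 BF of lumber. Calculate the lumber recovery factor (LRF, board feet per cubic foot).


Formula: LRF = Lumber Output (BF) / Log Input (ft^3)
LRF = 921 BF / 173.7 ft^3
LRF = 5.3 BF/ft^3

5.3


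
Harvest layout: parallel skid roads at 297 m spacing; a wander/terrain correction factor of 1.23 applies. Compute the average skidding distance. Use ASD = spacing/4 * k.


Formula: ASD = (spacing / 4) * correction
Uncorrected distance = spacing / 4 = 297 / 4 = 74.25 m
ASD = 74.25 * 1.23 = 91 m

91


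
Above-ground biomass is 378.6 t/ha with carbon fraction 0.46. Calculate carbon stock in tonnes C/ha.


Formula: Carbon Stock = Biomass * Carbon Fraction
C = 378.6 t/ha * 0.46
C = 174.2 t C/ha

174.2


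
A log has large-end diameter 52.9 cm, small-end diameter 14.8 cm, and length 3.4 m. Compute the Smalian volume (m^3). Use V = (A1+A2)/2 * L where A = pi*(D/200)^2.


Smalian: V = (A1 + A2)/2 * L,  A = pi*(D/200)^2
A1 = pi*(52.9/200)^2 = 0.219787 m^2
A2 = pi*(14.8/200)^2 = 0.017203 m^2
V = (0.219787+0.017203)/2*3.4 = 0.4029 m^3

0.4029


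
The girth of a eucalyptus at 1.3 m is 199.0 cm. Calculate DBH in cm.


Formula: DBH = C / pi
DBH = 199.0 / pi
pi = 3.14159...
DBH = 63.3 cm

63.3


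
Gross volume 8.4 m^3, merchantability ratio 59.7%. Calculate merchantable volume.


Formula: MV = V_total * (merchantable_pct / 100)
Merchantable fraction = 59.7% / 100 = 0.597
MV = 8.4 m^3 * 0.597 = 5.015 m^3

5.015


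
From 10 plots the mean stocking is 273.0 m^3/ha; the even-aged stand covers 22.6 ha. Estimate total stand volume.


Formula: Total Volume = Mean Volume per ha * Total Area
Total Volume = 273.0 m^3/ha * 22.6 ha
Total Volume = 6170 m^3

6170


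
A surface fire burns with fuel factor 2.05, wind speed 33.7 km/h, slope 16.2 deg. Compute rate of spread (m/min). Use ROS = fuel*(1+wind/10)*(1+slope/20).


Formula: ROS = fuel * (1 + wind/10) * (1 + slope/20)
Wind factor = 1 + 33.7/10 = 4.37
Slope factor = 1 + 16.2/20 = 1.81
ROS = 2.05 * 4.37 * 1.81 = 16.21 m/min

16.21


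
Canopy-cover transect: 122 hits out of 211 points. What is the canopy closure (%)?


Formula: Canopy closure = covered points / total points * 100
Closure = 122 / 211 * 100
Closure = 0.5782 * 100 = 57.8%

57.8


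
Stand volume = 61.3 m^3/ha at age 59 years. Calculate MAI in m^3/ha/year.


Formula: MAI = Total Volume / Stand Age
MAI = 61.3 m^3/ha / 59 years
MAI = 1.04 m^3/ha/year

1.04


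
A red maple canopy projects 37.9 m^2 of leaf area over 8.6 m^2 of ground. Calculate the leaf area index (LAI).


Formula: LAI = total leaf area / ground area  (dimensionless)
LAI = 37.9 m^2 / 8.6 m^2
LAI = 4.41

4.41


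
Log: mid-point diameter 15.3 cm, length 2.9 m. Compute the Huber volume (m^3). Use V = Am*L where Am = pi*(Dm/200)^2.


Huber: V = Am * L,  Am = pi*(Dm/200)^2
Am = pi*(15.3/200)^2 = 0.018385 m^2
V = 0.018385*2.9 = 0.0533 m^3

0.0533


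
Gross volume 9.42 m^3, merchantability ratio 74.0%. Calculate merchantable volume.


Formula: MV = V_total * (merchantable_pct / 100)
Merchantable fraction = 74.0% / 100 = 0.74
MV = 9.42 m^3 * 0.74 = 6.971 m^3

6.971


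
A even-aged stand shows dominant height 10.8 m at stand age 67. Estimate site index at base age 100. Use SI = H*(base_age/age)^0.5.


Formula: SI = H_dom * (base_age / age)^0.5
Age ratio = 100 / 67 = 1.49254
sqrt(age_ratio) = 1.22169
SI = 10.8 * 1.22169 = 13.2 m

13.2


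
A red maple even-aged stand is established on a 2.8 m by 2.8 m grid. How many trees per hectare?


Formula: TPH = 10000 m^2/ha / (spacing_x * spacing_y)
Area per tree = 2.8 m * 2.8 m = 7.84 m^2
TPH = 10000 / 7.84 = 1276 trees/ha

1276


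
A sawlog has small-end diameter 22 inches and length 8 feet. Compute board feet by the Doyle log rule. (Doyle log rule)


Doyle: BF = (D - 4)^2 * L / 16
Adjusted diameter = 22 - 4 = 18 in
(D-4)^2 = 18^2 = 324
BF = 324 * 8 / 16 = 162 BF

162


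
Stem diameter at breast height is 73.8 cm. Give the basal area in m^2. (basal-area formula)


Formula: BA = pi * (DBH/2)^2 / 10000  (cm^2 to m^2)
Radius = DBH/2 = 73.8/2 = 36.9 cm
BA = pi * 36.9^2 / 10000
   = 4277.624 cm^2 / 10000
   = 0.4278 m^2

0.4278


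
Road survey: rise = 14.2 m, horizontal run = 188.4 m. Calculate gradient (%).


Formula: Gradient = rise / run * 100
Gradient = 14.2 / 188.4 * 100 = 7.5%

7.5


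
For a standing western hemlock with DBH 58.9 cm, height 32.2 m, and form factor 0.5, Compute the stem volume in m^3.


Formula: V = pi * (DBH/200)^2 * H * ff
Radius = DBH/200 = 58.9/200 = 0.2945 m
Radius^2 = 0.2945^2 = 0.08673025 m^2
V = pi * 0.08673025 * 32.2 * 0.5
V = 4.387 m^3

4.387


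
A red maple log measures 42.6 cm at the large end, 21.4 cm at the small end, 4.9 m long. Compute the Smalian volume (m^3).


Smalian: V = (A1 + A2)/2 * L,  A = pi*(D/200)^2
A1 = pi*(42.6/200)^2 = 0.142531 m^2
A2 = pi*(21.4/200)^2 = 0.035968 m^2
V = (0.142531+0.035968)/2*4.9 = 0.4373 m^3

0.4373


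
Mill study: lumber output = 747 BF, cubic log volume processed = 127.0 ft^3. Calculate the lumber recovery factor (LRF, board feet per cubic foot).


Formula: LRF = Lumber Output (BF) / Log Input (ft^3)
LRF = 747 BF / 127.0 ft^3
LRF = 5.88 BF/ft^3

5.88


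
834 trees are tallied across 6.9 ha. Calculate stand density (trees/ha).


Formula: Stand Density = N_trees / Area_ha
Density = 834 trees / 6.9 ha
Density = 121 trees/ha

121


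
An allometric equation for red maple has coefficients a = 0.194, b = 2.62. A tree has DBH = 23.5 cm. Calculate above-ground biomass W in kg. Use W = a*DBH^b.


Formula: W = a * DBH^b  (allometric power law)
DBH^b = 23.5^2.62 = 3910.1894
W = 0.194 * 3910.1894 = 758.6 kg

758.6


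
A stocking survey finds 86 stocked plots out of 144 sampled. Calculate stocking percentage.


Formula: Stocking % = stocked plots / total plots * 100
Stocking = 86 / 144 * 100
Stocking = 0.5972 * 100 = 59.7%

59.7


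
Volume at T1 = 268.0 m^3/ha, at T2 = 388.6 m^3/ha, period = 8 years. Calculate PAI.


Formula: PAI = (V_T2 - V_T1) / (T2 - T1)
Volume increment = 388.6 - 268.0 = 120.6 m^3/ha
PAI = 120.6 / 8 = 15.08 m^3/ha/year

15.08


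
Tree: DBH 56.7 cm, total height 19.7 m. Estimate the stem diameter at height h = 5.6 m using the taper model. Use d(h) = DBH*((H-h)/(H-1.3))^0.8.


Taper: d(h) = DBH * ((H - h) / (H - 1.3))^0.8
Numerator = H - h = 19.7 - 5.6 = 14.1 m
Denominator = H - 1.3 = 19.7 - 1.3 = 18.4 m
Ratio = 14.1 / 18.4 = 0.7663
d = 56.7 * 0.7663^0.8 = 45.8 cm

45.8


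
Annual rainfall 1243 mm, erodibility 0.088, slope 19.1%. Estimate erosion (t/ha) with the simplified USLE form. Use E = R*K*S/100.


Formula: E = R * K * S / 100  (simplified USLE)
R * K = 1243 * 0.088 = 109.384
E = 109.384 * 19.1 / 100 = 20.89 t/ha

20.89


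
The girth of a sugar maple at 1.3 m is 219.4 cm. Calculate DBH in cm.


Formula: DBH = C / pi
DBH = 219.4 / pi
pi = 3.14159...
DBH = 69.8 cm

69.8


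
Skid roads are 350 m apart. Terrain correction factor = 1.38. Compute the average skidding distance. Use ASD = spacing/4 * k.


Formula: ASD = (spacing / 4) * correction
Uncorrected distance = spacing / 4 = 350 / 4 = 87.5 m
ASD = 87.5 * 1.38 = 121 m

121


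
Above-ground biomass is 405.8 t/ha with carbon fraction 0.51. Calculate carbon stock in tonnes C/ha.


Formula: Carbon Stock = Biomass * Carbon Fraction
C = 405.8 t/ha * 0.51
C = 207.0 t C/ha

207.0


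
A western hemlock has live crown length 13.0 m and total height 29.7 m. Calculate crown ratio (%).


Formula: Crown Ratio = (Crown Length / Total Height) * 100
CR = (13.0 m / 29.7 m) * 100
CR = 0.4377 * 100 = 43.8%

43.8


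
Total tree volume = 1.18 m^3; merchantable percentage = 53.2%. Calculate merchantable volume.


Formula: MV = V_total * (merchantable_pct / 100)
Merchantable fraction = 53.2% / 100 = 0.532
MV = 1.18 m^3 * 0.532 = 0.628 m^3

0.628


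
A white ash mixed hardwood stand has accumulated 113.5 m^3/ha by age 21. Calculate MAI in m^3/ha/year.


Formula: MAI = Total Volume / Stand Age
MAI = 113.5 m^3/ha / 21 years
MAI = 5.4 m^3/ha/year

5.4


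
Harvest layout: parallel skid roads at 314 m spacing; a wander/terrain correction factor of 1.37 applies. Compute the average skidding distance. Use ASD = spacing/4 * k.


Formula: ASD = (spacing / 4) * correction
Uncorrected distance = spacing / 4 = 314 / 4 = 78.5 m
ASD = 78.5 * 1.37 = 108 m

108


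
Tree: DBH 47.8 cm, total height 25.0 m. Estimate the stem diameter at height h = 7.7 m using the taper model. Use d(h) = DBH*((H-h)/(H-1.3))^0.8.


Taper: d(h) = DBH * ((H - h) / (H - 1.3))^0.8
Numerator = H - h = 25.0 - 7.7 = 17.3 m
Denominator = H - 1.3 = 25.0 - 1.3 = 23.7 m
Ratio = 17.3 / 23.7 = 0.72996
d = 47.8 * 0.72996^0.8 = 37.2 cm

37.2


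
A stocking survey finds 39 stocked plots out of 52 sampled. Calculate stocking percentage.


Formula: Stocking % = stocked plots / total plots * 100
Stocking = 39 / 52 * 100
Stocking = 0.75 * 100 = 75.0%

75.0


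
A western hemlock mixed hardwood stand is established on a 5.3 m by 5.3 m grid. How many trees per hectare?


Formula: TPH = 10000 m^2/ha / (spacing_x * spacing_y)
Area per tree = 5.3 m * 5.3 m = 28.09 m^2
TPH = 10000 / 28.09 = 356 trees/ha

356


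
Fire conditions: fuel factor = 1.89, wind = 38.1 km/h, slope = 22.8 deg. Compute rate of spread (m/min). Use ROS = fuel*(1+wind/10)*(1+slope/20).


Formula: ROS = fuel * (1 + wind/10) * (1 + slope/20)
Wind factor = 1 + 38.1/10 = 4.81
Slope factor = 1 + 22.8/20 = 2.14
ROS = 1.89 * 4.81 * 2.14 = 19.45 m/min

19.45


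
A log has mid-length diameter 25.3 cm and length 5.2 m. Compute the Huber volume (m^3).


Huber: V = Am * L,  Am = pi*(Dm/200)^2
Am = pi*(25.3/200)^2 = 0.050273 m^2
V = 0.050273*5.2 = 0.2614 m^3

0.2614


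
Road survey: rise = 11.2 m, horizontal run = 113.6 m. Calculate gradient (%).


Formula: Gradient = rise / run * 100
Gradient = 11.2 / 113.6 * 100 = 9.9%

9.9


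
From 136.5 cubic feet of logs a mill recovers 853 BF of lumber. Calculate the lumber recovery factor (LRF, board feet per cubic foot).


Formula: LRF = Lumber Output (BF) / Log Input (ft^3)
LRF = 853 BF / 136.5 ft^3
LRF = 6.25 BF/ft^3

6.25


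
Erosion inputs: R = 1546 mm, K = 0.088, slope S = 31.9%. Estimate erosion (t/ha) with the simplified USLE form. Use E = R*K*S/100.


Formula: E = R * K * S / 100  (simplified USLE)
R * K = 1546 * 0.088 = 136.048
E = 136.048 * 31.9 / 100 = 43.4 t/ha

43.4


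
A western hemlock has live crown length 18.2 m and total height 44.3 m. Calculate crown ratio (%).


Formula: Crown Ratio = (Crown Length / Total Height) * 100
CR = (18.2 m / 44.3 m) * 100
CR = 0.4108 * 100 = 41.1%

41.1


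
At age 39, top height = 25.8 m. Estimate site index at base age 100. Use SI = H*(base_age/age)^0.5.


Formula: SI = H_dom * (base_age / age)^0.5
Age ratio = 100 / 39 = 2.5641
sqrt(age_ratio) = 1.60128
SI = 25.8 * 1.60128 = 41.3 m

41.3


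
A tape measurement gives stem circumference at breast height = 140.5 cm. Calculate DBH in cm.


Formula: DBH = C / pi
DBH = 140.5 / pi
pi = 3.14159...
DBH = 44.7 cm

44.7


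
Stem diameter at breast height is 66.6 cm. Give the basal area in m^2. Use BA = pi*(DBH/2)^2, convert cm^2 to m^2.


Formula: BA = pi * (DBH/2)^2 / 10000  (cm^2 to m^2)
Radius = DBH/2 = 66.6/2 = 33.3 cm
BA = pi * 33.3^2 / 10000
   = 3483.6807 cm^2 / 10000
   = 0.3484 m^2

0.3484


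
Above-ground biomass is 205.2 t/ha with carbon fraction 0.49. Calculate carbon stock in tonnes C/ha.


Formula: Carbon Stock = Biomass * Carbon Fraction
C = 205.2 t/ha * 0.49
C = 100.5 t C/ha

100.5


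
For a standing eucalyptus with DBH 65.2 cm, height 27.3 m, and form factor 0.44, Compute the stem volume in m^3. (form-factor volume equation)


Formula: V = pi * (DBH/200)^2 * H * ff
Radius = DBH/200 = 65.2/200 = 0.326 m
Radius^2 = 0.326^2 = 0.106276 m^2
V = pi * 0.106276 * 27.3 * 0.44
V = 4.011 m^3

4.011


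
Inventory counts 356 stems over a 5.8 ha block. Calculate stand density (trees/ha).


Formula: Stand Density = N_trees / Area_ha
Density = 356 trees / 5.8 ha
Density = 61 trees/ha

61


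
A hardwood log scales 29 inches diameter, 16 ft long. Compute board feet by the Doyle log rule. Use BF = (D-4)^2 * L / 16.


Doyle: BF = (D - 4)^2 * L / 16
Adjusted diameter = 29 - 4 = 25 in
(D-4)^2 = 25^2 = 625
BF = 625 * 16 / 16 = 625 BF

625


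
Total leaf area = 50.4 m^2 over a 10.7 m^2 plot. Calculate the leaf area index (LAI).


Formula: LAI = total leaf area / ground area  (dimensionless)
LAI = 50.4 m^2 / 10.7 m^2
LAI = 4.71

4.71


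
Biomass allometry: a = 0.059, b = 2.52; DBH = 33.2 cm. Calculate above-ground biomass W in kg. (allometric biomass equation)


Formula: W = a * DBH^b  (allometric power law)
DBH^b = 33.2^2.52 = 6811.8954
W = 0.059 * 6811.8954 = 401.9 kg

401.9


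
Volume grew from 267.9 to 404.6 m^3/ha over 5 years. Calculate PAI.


Formula: PAI = (V_T2 - V_T1) / (T2 - T1)
Volume increment = 404.6 - 267.9 = 136.7 m^3/ha
PAI = 136.7 / 5 = 27.34 m^3/ha/year

27.34


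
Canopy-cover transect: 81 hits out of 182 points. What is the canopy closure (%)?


Formula: Canopy closure = covered points / total points * 100
Closure = 81 / 182 * 100
Closure = 0.4451 * 100 = 44.5%

44.5


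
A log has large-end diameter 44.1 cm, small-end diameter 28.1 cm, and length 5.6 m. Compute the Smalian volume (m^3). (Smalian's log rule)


Smalian: V = (A1 + A2)/2 * L,  A = pi*(D/200)^2
A1 = pi*(44.1/200)^2 = 0.152745 m^2
A2 = pi*(28.1/200)^2 = 0.062016 m^2
V = (0.152745+0.062016)/2*5.6 = 0.6013 m^3

0.6013


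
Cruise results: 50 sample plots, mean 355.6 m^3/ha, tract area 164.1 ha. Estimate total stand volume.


Formula: Total Volume = Mean Volume per ha * Total Area
Total Volume = 355.6 m^3/ha * 164.1 ha
Total Volume = 58354 m^3

58354


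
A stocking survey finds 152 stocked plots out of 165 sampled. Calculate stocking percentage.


Formula: Stocking % = stocked plots / total plots * 100
Stocking = 152 / 165 * 100
Stocking = 0.9212 * 100 = 92.1%

92.1


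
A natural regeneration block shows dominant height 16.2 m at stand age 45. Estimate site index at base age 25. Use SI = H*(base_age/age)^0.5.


Formula: SI = H_dom * (base_age / age)^0.5
Age ratio = 25 / 45 = 0.55556
sqrt(age_ratio) = 0.74536
SI = 16.2 * 0.74536 = 12.1 m

12.1


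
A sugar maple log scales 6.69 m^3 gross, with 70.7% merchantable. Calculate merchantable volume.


Formula: MV = V_total * (merchantable_pct / 100)
Merchantable fraction = 70.7% / 100 = 0.707
MV = 6.69 m^3 * 0.707 = 4.73 m^3

4.73


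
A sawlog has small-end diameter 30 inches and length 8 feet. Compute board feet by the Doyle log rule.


Doyle: BF = (D - 4)^2 * L / 16
Adjusted diameter = 30 - 4 = 26 in
(D-4)^2 = 26^2 = 676
BF = 676 * 8 / 16 = 338 BF

338


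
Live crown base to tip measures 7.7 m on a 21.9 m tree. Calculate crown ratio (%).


Formula: Crown Ratio = (Crown Length / Total Height) * 100
CR = (7.7 m / 21.9 m) * 100
CR = 0.3516 * 100 = 35.2%

35.2


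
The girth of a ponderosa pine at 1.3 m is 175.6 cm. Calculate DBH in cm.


Formula: DBH = C / pi
DBH = 175.6 / pi
pi = 3.14159...
DBH = 55.9 cm

55.9


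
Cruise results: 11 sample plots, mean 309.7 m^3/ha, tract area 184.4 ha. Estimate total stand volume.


Formula: Total Volume = Mean Volume per ha * Total Area
Total Volume = 309.7 m^3/ha * 184.4 ha
Total Volume = 57109 m^3

57109


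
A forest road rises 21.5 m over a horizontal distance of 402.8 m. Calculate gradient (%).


Formula: Gradient = rise / run * 100
Gradient = 21.5 / 402.8 * 100 = 5.3%

5.3


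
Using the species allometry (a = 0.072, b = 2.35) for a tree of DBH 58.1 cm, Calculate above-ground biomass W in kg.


Formula: W = a * DBH^b  (allometric power law)
DBH^b = 58.1^2.35 = 13989.8775
W = 0.072 * 13989.8775 = 1007.3 kg

1007.3


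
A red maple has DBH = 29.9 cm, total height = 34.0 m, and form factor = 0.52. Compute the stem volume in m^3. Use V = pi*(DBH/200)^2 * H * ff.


Formula: V = pi * (DBH/200)^2 * H * ff
Radius = DBH/200 = 29.9/200 = 0.1495 m
Radius^2 = 0.1495^2 = 0.02235025 m^2
V = pi * 0.02235025 * 34.0 * 0.52
V = 1.241 m^3

1.241


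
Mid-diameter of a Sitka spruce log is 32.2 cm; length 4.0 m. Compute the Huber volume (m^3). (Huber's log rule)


Huber: V = Am * L,  Am = pi*(Dm/200)^2
Am = pi*(32.2/200)^2 = 0.081433 m^2
V = 0.081433*4.0 = 0.3257 m^3

0.3257


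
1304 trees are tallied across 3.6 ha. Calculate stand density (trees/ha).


Formula: Stand Density = N_trees / Area_ha
Density = 1304 trees / 3.6 ha
Density = 362 trees/ha

362


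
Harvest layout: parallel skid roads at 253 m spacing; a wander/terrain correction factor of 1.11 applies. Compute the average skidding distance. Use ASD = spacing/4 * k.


Formula: ASD = (spacing / 4) * correction
Uncorrected distance = spacing / 4 = 253 / 4 = 63.25 m
ASD = 63.25 * 1.11 = 70 m

70


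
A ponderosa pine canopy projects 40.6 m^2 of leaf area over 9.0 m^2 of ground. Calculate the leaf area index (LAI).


Formula: LAI = total leaf area / ground area  (dimensionless)
LAI = 40.6 m^2 / 9.0 m^2
LAI = 4.51

4.51


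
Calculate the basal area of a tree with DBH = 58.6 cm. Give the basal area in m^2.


Formula: BA = pi * (DBH/2)^2 / 10000  (cm^2 to m^2)
Radius = DBH/2 = 58.6/2 = 29.3 cm
BA = pi * 29.3^2 / 10000
   = 2697.0259 cm^2 / 10000
   = 0.2697 m^2

0.2697


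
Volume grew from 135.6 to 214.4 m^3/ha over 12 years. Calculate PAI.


Formula: PAI = (V_T2 - V_T1) / (T2 - T1)
Volume increment = 214.4 - 135.6 = 78.8 m^3/ha
PAI = 78.8 / 12 = 6.57 m^3/ha/year

6.57


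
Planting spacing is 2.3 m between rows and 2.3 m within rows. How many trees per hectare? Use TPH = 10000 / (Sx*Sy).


Formula: TPH = 10000 m^2/ha / (spacing_x * spacing_y)
Area per tree = 2.3 m * 2.3 m = 5.29 m^2
TPH = 10000 / 5.29 = 1890 trees/ha

1890


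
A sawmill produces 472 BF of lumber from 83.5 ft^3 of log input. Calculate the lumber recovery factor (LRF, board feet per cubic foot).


Formula: LRF = Lumber Output (BF) / Log Input (ft^3)
LRF = 472 BF / 83.5 ft^3
LRF = 5.65 BF/ft^3

5.65


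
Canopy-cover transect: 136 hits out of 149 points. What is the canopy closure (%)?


Formula: Canopy closure = covered points / total points * 100
Closure = 136 / 149 * 100
Closure = 0.9128 * 100 = 91.3%

91.3


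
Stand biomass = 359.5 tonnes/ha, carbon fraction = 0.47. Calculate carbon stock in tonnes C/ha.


Formula: Carbon Stock = Biomass * Carbon Fraction
C = 359.5 t/ha * 0.47
C = 169.0 t C/ha

169.0


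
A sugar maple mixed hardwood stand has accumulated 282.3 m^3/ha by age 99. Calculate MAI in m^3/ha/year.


Formula: MAI = Total Volume / Stand Age
MAI = 282.3 m^3/ha / 99 years
MAI = 2.85 m^3/ha/year

2.85


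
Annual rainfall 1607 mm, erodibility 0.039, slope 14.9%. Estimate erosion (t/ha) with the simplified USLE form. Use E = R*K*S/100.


Formula: E = R * K * S / 100  (simplified USLE)
R * K = 1607 * 0.039 = 62.673
E = 62.673 * 14.9 / 100 = 9.34 t/ha

9.34


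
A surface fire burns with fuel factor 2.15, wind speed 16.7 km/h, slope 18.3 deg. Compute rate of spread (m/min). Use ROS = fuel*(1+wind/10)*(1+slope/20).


Formula: ROS = fuel * (1 + wind/10) * (1 + slope/20)
Wind factor = 1 + 16.7/10 = 2.67
Slope factor = 1 + 18.3/20 = 1.915
ROS = 2.15 * 2.67 * 1.915 = 10.99 m/min

10.99


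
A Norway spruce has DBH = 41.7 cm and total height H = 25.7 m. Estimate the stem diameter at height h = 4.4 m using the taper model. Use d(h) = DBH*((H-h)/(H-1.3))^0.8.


Taper: d(h) = DBH * ((H - h) / (H - 1.3))^0.8
Numerator = H - h = 25.7 - 4.4 = 21.3 m
Denominator = H - 1.3 = 25.7 - 1.3 = 24.4 m
Ratio = 21.3 / 24.4 = 0.87295
d = 41.7 * 0.87295^0.8 = 37.4 cm

37.4


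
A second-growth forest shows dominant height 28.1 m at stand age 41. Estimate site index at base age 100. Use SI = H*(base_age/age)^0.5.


Formula: SI = H_dom * (base_age / age)^0.5
Age ratio = 100 / 41 = 2.43902
sqrt(age_ratio) = 1.56174
SI = 28.1 * 1.56174 = 43.9 m

43.9


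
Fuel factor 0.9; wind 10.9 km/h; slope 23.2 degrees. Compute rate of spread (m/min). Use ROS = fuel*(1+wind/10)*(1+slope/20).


Formula: ROS = fuel * (1 + wind/10) * (1 + slope/20)
Wind factor = 1 + 10.9/10 = 2.09
Slope factor = 1 + 23.2/20 = 2.16
ROS = 0.9 * 2.09 * 2.16 = 4.06 m/min

4.06


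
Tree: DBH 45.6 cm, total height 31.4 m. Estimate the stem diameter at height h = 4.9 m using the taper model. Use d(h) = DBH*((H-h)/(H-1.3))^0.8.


Taper: d(h) = DBH * ((H - h) / (H - 1.3))^0.8
Numerator = H - h = 31.4 - 4.9 = 26.5 m
Denominator = H - 1.3 = 31.4 - 1.3 = 30.1 m
Ratio = 26.5 / 30.1 = 0.8804
d = 45.6 * 0.8804^0.8 = 41.2 cm

41.2


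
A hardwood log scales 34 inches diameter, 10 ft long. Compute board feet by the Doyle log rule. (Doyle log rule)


Doyle: BF = (D - 4)^2 * L / 16
Adjusted diameter = 34 - 4 = 30 in
(D-4)^2 = 30^2 = 900
BF = 900 * 10 / 16 = 563 BF

563


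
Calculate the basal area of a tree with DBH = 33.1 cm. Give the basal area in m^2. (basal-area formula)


Formula: BA = pi * (DBH/2)^2 / 10000  (cm^2 to m^2)
Radius = DBH/2 = 33.1/2 = 16.55 cm
BA = pi * 16.55^2 / 10000
   = 860.4901 cm^2 / 10000
   = 0.086 m^2

0.086


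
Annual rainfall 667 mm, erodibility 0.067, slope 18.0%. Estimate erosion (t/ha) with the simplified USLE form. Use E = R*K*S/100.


Formula: E = R * K * S / 100  (simplified USLE)
R * K = 667 * 0.067 = 44.689
E = 44.689 * 18.0 / 100 = 8.04 t/ha

8.04


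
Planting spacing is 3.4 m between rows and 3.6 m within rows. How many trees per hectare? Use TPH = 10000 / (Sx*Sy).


Formula: TPH = 10000 m^2/ha / (spacing_x * spacing_y)
Area per tree = 3.4 m * 3.6 m = 12.24 m^2
TPH = 10000 / 12.24 = 817 trees/ha

817


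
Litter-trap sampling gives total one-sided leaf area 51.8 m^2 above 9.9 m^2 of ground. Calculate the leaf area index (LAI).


Formula: LAI = total leaf area / ground area  (dimensionless)
LAI = 51.8 m^2 / 9.9 m^2
LAI = 5.23

5.23


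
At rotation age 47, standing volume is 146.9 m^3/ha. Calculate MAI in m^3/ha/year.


Formula: MAI = Total Volume / Stand Age
MAI = 146.9 m^3/ha / 47 years
MAI = 3.13 m^3/ha/year

3.13


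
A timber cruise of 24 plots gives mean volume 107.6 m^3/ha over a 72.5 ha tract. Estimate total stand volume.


Formula: Total Volume = Mean Volume per ha * Total Area
Total Volume = 107.6 m^3/ha * 72.5 ha
Total Volume = 7801 m^3

7801


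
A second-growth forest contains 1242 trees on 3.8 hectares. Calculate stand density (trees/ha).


Formula: Stand Density = N_trees / Area_ha
Density = 1242 trees / 3.8 ha
Density = 327 trees/ha

327


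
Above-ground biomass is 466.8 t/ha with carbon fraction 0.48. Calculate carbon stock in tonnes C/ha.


Formula: Carbon Stock = Biomass * Carbon Fraction
C = 466.8 t/ha * 0.48
C = 224.1 t C/ha

224.1


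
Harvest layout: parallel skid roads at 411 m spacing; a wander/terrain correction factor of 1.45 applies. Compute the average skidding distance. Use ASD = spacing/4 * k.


Formula: ASD = (spacing / 4) * correction
Uncorrected distance = spacing / 4 = 411 / 4 = 102.75 m
ASD = 102.75 * 1.45 = 149 m

149


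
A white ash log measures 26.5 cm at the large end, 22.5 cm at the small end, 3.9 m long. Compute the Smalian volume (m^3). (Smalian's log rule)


Smalian: V = (A1 + A2)/2 * L,  A = pi*(D/200)^2
A1 = pi*(26.5/200)^2 = 0.055155 m^2
A2 = pi*(22.5/200)^2 = 0.039761 m^2
V = (0.055155+0.039761)/2*3.9 = 0.1851 m^3

0.1851


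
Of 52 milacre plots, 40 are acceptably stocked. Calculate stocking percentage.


Formula: Stocking % = stocked plots / total plots * 100
Stocking = 40 / 52 * 100
Stocking = 0.7692 * 100 = 76.9%

76.9


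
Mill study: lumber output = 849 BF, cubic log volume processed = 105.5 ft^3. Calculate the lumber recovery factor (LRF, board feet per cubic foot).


Formula: LRF = Lumber Output (BF) / Log Input (ft^3)
LRF = 849 BF / 105.5 ft^3
LRF = 8.05 BF/ft^3

8.05


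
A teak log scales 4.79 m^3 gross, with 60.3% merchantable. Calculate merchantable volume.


Formula: MV = V_total * (merchantable_pct / 100)
Merchantable fraction = 60.3% / 100 = 0.603
MV = 4.79 m^3 * 0.603 = 2.888 m^3

2.888


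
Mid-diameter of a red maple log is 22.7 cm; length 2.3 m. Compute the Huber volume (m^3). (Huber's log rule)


Huber: V = Am * L,  Am = pi*(Dm/200)^2
Am = pi*(22.7/200)^2 = 0.040471 m^2
V = 0.040471*2.3 = 0.0931 m^3

0.0931


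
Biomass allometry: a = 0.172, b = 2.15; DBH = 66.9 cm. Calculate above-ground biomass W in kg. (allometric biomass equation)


Formula: W = a * DBH^b  (allometric power law)
DBH^b = 66.9^2.15 = 8407.486
W = 0.172 * 8407.486 = 1446.1 kg

1446.1


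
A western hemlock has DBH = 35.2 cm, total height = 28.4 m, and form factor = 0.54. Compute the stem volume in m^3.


Formula: V = pi * (DBH/200)^2 * H * ff
Radius = DBH/200 = 35.2/200 = 0.176 m
Radius^2 = 0.176^2 = 0.030976 m^2
V = pi * 0.030976 * 28.4 * 0.54
V = 1.492 m^3

1.492


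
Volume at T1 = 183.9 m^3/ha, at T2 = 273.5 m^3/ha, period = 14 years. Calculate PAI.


Formula: PAI = (V_T2 - V_T1) / (T2 - T1)
Volume increment = 273.5 - 183.9 = 89.6 m^3/ha
PAI = 89.6 / 14 = 6.4 m^3/ha/year

6.4


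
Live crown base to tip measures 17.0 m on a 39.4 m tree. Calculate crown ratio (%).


Formula: Crown Ratio = (Crown Length / Total Height) * 100
CR = (17.0 m / 39.4 m) * 100
CR = 0.4315 * 100 = 43.1%

43.1


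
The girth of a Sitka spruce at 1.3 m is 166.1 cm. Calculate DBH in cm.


Formula: DBH = C / pi
DBH = 166.1 / pi
pi = 3.14159...
DBH = 52.9 cm

52.9


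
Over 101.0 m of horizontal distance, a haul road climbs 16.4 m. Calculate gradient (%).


Formula: Gradient = rise / run * 100
Gradient = 16.4 / 101.0 * 100 = 16.2%

16.2


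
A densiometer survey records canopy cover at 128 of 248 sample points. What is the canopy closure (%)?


Formula: Canopy closure = covered points / total points * 100
Closure = 128 / 248 * 100
Closure = 0.5161 * 100 = 51.6%

51.6


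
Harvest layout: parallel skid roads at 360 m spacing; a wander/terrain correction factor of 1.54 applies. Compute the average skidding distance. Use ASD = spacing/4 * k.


Formula: ASD = (spacing / 4) * correction
Uncorrected distance = spacing / 4 = 360 / 4 = 90 m
ASD = 90 * 1.54 = 139 m

139


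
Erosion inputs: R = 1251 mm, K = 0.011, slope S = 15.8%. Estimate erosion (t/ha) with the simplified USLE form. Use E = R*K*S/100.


Formula: E = R * K * S / 100  (simplified USLE)
R * K = 1251 * 0.011 = 13.761
E = 13.761 * 15.8 / 100 = 2.17 t/ha

2.17


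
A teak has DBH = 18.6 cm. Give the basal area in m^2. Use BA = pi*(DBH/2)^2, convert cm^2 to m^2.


Formula: BA = pi * (DBH/2)^2 / 10000  (cm^2 to m^2)
Radius = DBH/2 = 18.6/2 = 9.3 cm
BA = pi * 9.3^2 / 10000
   = 271.7163 cm^2 / 10000
   = 0.0272 m^2

0.0272


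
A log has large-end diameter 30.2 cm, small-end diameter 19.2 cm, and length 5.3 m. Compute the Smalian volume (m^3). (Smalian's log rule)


Smalian: V = (A1 + A2)/2 * L,  A = pi*(D/200)^2
A1 = pi*(30.2/200)^2 = 0.071631 m^2
A2 = pi*(19.2/200)^2 = 0.028953 m^2
V = (0.071631+0.028953)/2*5.3 = 0.2665 m^3

0.2665


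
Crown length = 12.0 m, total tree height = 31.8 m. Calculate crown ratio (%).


Formula: Crown Ratio = (Crown Length / Total Height) * 100
CR = (12.0 m / 31.8 m) * 100
CR = 0.3774 * 100 = 37.7%

37.7


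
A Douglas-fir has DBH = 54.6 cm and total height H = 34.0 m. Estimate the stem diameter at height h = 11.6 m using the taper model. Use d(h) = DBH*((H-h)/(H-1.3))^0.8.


Taper: d(h) = DBH * ((H - h) / (H - 1.3))^0.8
Numerator = H - h = 34.0 - 11.6 = 22.4 m
Denominator = H - 1.3 = 34.0 - 1.3 = 32.7 m
Ratio = 22.4 / 32.7 = 0.68502
d = 54.6 * 0.68502^0.8 = 40.3 cm

40.3


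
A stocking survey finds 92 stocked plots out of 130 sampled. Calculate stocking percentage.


Formula: Stocking % = stocked plots / total plots * 100
Stocking = 92 / 130 * 100
Stocking = 0.7077 * 100 = 70.8%

70.8


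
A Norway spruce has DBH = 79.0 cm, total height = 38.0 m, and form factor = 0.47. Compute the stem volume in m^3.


Formula: V = pi * (DBH/200)^2 * H * ff
Radius = DBH/200 = 79.0/200 = 0.395 m
Radius^2 = 0.395^2 = 0.156025 m^2
V = pi * 0.156025 * 38.0 * 0.47
V = 8.754 m^3

8.754


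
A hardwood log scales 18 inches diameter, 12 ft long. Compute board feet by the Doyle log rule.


Doyle: BF = (D - 4)^2 * L / 16
Adjusted diameter = 18 - 4 = 14 in
(D-4)^2 = 14^2 = 196
BF = 196 * 12 / 16 = 147 BF

147


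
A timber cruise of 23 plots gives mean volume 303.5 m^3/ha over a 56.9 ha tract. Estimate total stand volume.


Formula: Total Volume = Mean Volume per ha * Total Area
Total Volume = 303.5 m^3/ha * 56.9 ha
Total Volume = 17269 m^3

17269


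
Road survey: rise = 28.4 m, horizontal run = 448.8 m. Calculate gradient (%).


Formula: Gradient = rise / run * 100
Gradient = 28.4 / 448.8 * 100 = 6.3%

6.3


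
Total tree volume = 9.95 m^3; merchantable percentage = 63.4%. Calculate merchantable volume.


Formula: MV = V_total * (merchantable_pct / 100)
Merchantable fraction = 63.4% / 100 = 0.634
MV = 9.95 m^3 * 0.634 = 6.308 m^3

6.308


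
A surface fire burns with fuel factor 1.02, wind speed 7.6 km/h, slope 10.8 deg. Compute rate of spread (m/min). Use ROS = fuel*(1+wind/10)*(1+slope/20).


Formula: ROS = fuel * (1 + wind/10) * (1 + slope/20)
Wind factor = 1 + 7.6/10 = 1.76
Slope factor = 1 + 10.8/20 = 1.54
ROS = 1.02 * 1.76 * 1.54 = 2.76 m/min

2.76


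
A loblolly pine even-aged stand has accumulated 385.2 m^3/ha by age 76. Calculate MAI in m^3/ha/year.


Formula: MAI = Total Volume / Stand Age
MAI = 385.2 m^3/ha / 76 years
MAI = 5.07 m^3/ha/year

5.07


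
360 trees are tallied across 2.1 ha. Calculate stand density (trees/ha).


Formula: Stand Density = N_trees / Area_ha
Density = 360 trees / 2.1 ha
Density = 171 trees/ha

171


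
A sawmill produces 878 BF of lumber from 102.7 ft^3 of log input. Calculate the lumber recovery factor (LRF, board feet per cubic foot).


Formula: LRF = Lumber Output (BF) / Log Input (ft^3)
LRF = 878 BF / 102.7 ft^3
LRF = 8.55 BF/ft^3

8.55


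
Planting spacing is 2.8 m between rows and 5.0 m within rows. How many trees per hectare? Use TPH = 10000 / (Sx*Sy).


Formula: TPH = 10000 m^2/ha / (spacing_x * spacing_y)
Area per tree = 2.8 m * 5.0 m = 14.0 m^2
TPH = 10000 / 14.0 = 714 trees/ha

714


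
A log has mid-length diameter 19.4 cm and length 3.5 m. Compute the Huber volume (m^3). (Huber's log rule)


Huber: V = Am * L,  Am = pi*(Dm/200)^2
Am = pi*(19.4/200)^2 = 0.029559 m^2
V = 0.029559*3.5 = 0.1035 m^3

0.1035


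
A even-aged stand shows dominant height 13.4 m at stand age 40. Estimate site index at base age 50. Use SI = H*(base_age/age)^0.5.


Formula: SI = H_dom * (base_age / age)^0.5
Age ratio = 50 / 40 = 1.25
sqrt(age_ratio) = 1.11803
SI = 13.4 * 1.11803 = 15.0 m

15.0


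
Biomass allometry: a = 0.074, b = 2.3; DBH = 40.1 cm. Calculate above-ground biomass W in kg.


Formula: W = a * DBH^b  (allometric power law)
DBH^b = 40.1^2.3 = 4866.6718
W = 0.074 * 4866.6718 = 360.1 kg

360.1


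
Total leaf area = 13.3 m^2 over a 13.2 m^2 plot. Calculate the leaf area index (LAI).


Formula: LAI = total leaf area / ground area  (dimensionless)
LAI = 13.3 m^2 / 13.2 m^2
LAI = 1.01

1.01


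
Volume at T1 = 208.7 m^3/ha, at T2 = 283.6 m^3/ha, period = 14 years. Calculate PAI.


Formula: PAI = (V_T2 - V_T1) / (T2 - T1)
Volume increment = 283.6 - 208.7 = 74.9 m^3/ha
PAI = 74.9 / 14 = 5.35 m^3/ha/year

5.35


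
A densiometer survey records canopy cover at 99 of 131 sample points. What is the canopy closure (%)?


Formula: Canopy closure = covered points / total points * 100
Closure = 99 / 131 * 100
Closure = 0.7557 * 100 = 75.6%

75.6


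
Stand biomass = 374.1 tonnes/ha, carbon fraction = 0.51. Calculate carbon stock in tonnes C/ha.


Formula: Carbon Stock = Biomass * Carbon Fraction
C = 374.1 t/ha * 0.51
C = 190.8 t C/ha

190.8


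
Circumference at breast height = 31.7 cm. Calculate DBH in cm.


Formula: DBH = C / pi
DBH = 31.7 / pi
pi = 3.14159...
DBH = 10.1 cm

10.1


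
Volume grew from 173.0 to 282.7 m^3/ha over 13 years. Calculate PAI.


Formula: PAI = (V_T2 - V_T1) / (T2 - T1)
Volume increment = 282.7 - 173.0 = 109.7 m^3/ha
PAI = 109.7 / 13 = 8.44 m^3/ha/year

8.44


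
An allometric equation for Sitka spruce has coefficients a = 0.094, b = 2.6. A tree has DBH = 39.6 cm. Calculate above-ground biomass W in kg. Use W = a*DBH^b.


Formula: W = a * DBH^b  (allometric power law)
DBH^b = 39.6^2.6 = 14256.3216
W = 0.094 * 14256.3216 = 1340.1 kg

1340.1


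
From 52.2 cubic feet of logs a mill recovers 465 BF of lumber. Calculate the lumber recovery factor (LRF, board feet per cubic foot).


Formula: LRF = Lumber Output (BF) / Log Input (ft^3)
LRF = 465 BF / 52.2 ft^3
LRF = 8.91 BF/ft^3

8.91


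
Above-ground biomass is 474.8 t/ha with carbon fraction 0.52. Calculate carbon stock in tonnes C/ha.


Formula: Carbon Stock = Biomass * Carbon Fraction
C = 474.8 t/ha * 0.52
C = 246.9 t C/ha

246.9


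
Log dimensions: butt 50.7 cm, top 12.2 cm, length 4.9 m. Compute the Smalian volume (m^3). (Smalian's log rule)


Smalian: V = (A1 + A2)/2 * L,  A = pi*(D/200)^2
A1 = pi*(50.7/200)^2 = 0.201886 m^2
A2 = pi*(12.2/200)^2 = 0.01169 m^2
V = (0.201886+0.01169)/2*4.9 = 0.5233 m^3

0.5233


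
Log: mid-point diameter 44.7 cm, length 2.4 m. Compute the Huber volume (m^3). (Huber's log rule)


Huber: V = Am * L,  Am = pi*(Dm/200)^2
Am = pi*(44.7/200)^2 = 0.15693 m^2
V = 0.15693*2.4 = 0.3766 m^3

0.3766


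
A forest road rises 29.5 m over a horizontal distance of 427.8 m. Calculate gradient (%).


Formula: Gradient = rise / run * 100
Gradient = 29.5 / 427.8 * 100 = 6.9%

6.9


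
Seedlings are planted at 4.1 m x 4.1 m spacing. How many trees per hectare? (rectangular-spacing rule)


Formula: TPH = 10000 m^2/ha / (spacing_x * spacing_y)
Area per tree = 4.1 m * 4.1 m = 16.81 m^2
TPH = 10000 / 16.81 = 595 trees/ha

595


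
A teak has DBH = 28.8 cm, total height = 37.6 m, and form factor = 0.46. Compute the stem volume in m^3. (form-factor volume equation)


Formula: V = pi * (DBH/200)^2 * H * ff
Radius = DBH/200 = 28.8/200 = 0.144 m
Radius^2 = 0.144^2 = 0.020736 m^2
V = pi * 0.020736 * 37.6 * 0.46
V = 1.127 m^3

1.127


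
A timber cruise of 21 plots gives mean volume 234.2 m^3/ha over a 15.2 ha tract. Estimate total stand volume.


Formula: Total Volume = Mean Volume per ha * Total Area
Total Volume = 234.2 m^3/ha * 15.2 ha
Total Volume = 3560 m^3

3560


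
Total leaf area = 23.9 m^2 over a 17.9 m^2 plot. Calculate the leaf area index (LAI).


Formula: LAI = total leaf area / ground area  (dimensionless)
LAI = 23.9 m^2 / 17.9 m^2
LAI = 1.34

1.34


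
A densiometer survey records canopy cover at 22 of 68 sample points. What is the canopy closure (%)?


Formula: Canopy closure = covered points / total points * 100
Closure = 22 / 68 * 100
Closure = 0.3235 * 100 = 32.4%

32.4


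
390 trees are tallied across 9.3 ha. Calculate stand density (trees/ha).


Formula: Stand Density = N_trees / Area_ha
Density = 390 trees / 9.3 ha
Density = 42 trees/ha

42


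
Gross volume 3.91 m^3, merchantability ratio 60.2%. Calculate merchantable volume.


Formula: MV = V_total * (merchantable_pct / 100)
Merchantable fraction = 60.2% / 100 = 0.602
MV = 3.91 m^3 * 0.602 = 2.354 m^3

2.354


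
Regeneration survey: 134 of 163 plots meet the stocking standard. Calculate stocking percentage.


Formula: Stocking % = stocked plots / total plots * 100
Stocking = 134 / 163 * 100
Stocking = 0.8221 * 100 = 82.2%

82.2


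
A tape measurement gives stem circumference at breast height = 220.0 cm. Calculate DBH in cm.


Formula: DBH = C / pi
DBH = 220.0 / pi
pi = 3.14159...
DBH = 70.0 cm

70.0


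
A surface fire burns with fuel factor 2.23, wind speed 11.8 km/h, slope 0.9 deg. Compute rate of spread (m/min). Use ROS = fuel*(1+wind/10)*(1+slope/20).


Formula: ROS = fuel * (1 + wind/10) * (1 + slope/20)
Wind factor = 1 + 11.8/10 = 2.18
Slope factor = 1 + 0.9/20 = 1.045
ROS = 2.23 * 2.18 * 1.045 = 5.08 m/min

5.08


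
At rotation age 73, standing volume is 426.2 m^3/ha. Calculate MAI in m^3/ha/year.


Formula: MAI = Total Volume / Stand Age
MAI = 426.2 m^3/ha / 73 years
MAI = 5.84 m^3/ha/year

5.84


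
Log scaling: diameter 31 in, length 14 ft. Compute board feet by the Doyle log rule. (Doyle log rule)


Doyle: BF = (D - 4)^2 * L / 16
Adjusted diameter = 31 - 4 = 27 in
(D-4)^2 = 27^2 = 729
BF = 729 * 14 / 16 = 638 BF

638


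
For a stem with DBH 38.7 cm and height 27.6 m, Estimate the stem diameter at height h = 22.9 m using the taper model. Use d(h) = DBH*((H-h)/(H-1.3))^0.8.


Taper: d(h) = DBH * ((H - h) / (H - 1.3))^0.8
Numerator = H - h = 27.6 - 22.9 = 4.7 m
Denominator = H - 1.3 = 27.6 - 1.3 = 26.3 m
Ratio = 4.7 / 26.3 = 0.17871
d = 38.7 * 0.17871^0.8 = 9.8 cm

9.8


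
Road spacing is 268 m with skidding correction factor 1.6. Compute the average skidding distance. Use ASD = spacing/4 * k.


Formula: ASD = (spacing / 4) * correction
Uncorrected distance = spacing / 4 = 268 / 4 = 67 m
ASD = 67 * 1.6 = 107 m

107
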